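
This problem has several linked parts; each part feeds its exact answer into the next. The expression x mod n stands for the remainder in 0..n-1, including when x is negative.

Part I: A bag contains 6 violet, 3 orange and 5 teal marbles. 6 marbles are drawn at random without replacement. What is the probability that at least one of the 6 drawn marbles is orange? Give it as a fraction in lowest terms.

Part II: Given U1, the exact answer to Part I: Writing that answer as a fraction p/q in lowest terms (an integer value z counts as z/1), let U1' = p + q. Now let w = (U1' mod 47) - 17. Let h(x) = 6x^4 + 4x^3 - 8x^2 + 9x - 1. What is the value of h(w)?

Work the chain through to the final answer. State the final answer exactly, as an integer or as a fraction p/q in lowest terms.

15448

Part I: total draws C(14,6) = 3003; complement C(11,6) = 462; favorable 3003 - 462 = 2541; P = 11/13; answer 11/13
Part II: U1 = 11/13; threaded value p + q = 24; w = 7; 6*(7)^4 + 4*(7)^3 - 8*(7)^2 + 9*(7)^1 - 1 = (14406) + (1372) + (-392) + (63) + (-1) = 15448; answer 15448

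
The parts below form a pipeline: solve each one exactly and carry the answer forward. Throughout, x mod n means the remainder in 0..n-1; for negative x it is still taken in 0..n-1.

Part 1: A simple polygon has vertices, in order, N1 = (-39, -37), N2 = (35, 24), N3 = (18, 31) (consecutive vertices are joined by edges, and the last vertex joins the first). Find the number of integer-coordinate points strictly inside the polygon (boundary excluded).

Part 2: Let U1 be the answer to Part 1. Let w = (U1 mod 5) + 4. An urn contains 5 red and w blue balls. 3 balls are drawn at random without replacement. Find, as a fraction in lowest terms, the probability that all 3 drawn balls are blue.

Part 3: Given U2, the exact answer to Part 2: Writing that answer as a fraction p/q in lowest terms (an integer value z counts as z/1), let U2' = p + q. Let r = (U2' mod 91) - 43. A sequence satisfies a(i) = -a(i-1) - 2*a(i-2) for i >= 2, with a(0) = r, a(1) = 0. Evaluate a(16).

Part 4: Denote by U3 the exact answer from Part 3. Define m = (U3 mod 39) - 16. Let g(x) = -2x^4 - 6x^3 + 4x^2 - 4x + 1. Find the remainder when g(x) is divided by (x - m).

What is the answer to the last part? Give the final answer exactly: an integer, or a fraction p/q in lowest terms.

Part 1: cross terms: (-39*24 - 35*-37)=359, (35*31 - 18*24)=653, (18*-37 - -39*31)=543; twice the area = |1555| = 1555; area = 1555/2; boundary points = 1 + 1 + 1 = 3; strictly interior points = area - boundary/2 + 1 = 777; answer 777
Part 2: U1 = 777; w = 6; total draws C(11,3) = 165; favorable C(6,3) = 20; P = 4/33; answer 4/33
Part 3: U2 = 4/33; threaded value p + q = 37; r = -6; a(2) = -1*(0) - 2*(-6) = 12; iterating: a(2)=12, a(3)=-12, a(4)=-12, a(5)=36, a(6)=-12, a(7)=-60, a(8)=84, a(9)=36, a(10)=-204, a(11)=132, a(12)=276, a(13)=-540, a(14)=-12, a(15)=1092, a(16)=-1068; answer -1068
Part 4: U3 = -1068; m = 8; remainder = value at the root: -2*(8)^4 - 6*(8)^3 + 4*(8)^2 - 4*(8)^1 + 1 = (-8192) + (-3072) + (256) + (-32) + (1) = -11039; answer -11039

-11039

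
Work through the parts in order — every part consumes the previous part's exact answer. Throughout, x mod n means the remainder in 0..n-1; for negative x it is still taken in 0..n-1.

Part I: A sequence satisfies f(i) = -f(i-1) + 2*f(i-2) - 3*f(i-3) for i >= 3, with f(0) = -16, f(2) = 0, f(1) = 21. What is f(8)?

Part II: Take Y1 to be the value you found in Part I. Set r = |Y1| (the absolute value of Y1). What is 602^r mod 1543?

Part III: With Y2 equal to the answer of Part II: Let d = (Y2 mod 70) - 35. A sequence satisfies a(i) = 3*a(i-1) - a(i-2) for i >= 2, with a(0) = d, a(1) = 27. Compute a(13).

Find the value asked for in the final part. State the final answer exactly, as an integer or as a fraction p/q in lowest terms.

4436811

Part I: f(3) = -1*(0) + 2*(21) - 3*(-16) = 90; iterating: f(3)=90, f(4)=-153, f(5)=333, f(6)=-909, f(7)=2034, f(8)=-4851; answer -4851
Part II: Y1 = -4851; r = 4851; squarings mod 1543: 602^1=602, 602^2=1342, 602^4=283, 602^8=1396, 602^16=7, 602^32=49, 602^64=858, 602^128=153, 602^256=264, 602^512=261, 602^1024=229, 602^2048=1522, 602^4096=441; 602^4851 = 602^1 * 602^2 * 602^16 * 602^32 * 602^64 * 602^128 * 602^512 * 602^4096 = 1480 (mod 1543); answer 1480
Part III: Y2 = 1480; d = -25; a(2) = 3*(27) - 1*(-25) = 106; iterating: a(2)=106, a(3)=291, a(4)=767, a(5)=2010, a(6)=5263, a(7)=13779, a(8)=36074, a(9)=94443, a(10)=247255, a(11)=647322, a(12)=1694711, a(13)=4436811; answer 4436811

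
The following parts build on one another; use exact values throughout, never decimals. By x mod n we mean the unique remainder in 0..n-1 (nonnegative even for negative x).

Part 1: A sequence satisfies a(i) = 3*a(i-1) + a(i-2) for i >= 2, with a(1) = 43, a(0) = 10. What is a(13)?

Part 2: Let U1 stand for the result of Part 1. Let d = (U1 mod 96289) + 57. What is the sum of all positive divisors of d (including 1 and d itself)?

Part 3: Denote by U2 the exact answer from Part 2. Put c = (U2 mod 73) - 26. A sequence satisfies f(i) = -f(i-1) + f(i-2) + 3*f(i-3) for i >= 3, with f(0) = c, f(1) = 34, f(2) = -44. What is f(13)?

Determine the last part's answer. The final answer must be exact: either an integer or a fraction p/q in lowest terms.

-286

Part 1: a(2) = 3*(43) + 1*(10) = 139; iterating: a(2)=139, a(3)=460, a(4)=1519, a(5)=5017, a(6)=16570, a(7)=54727, a(8)=180751, a(9)=596980, a(10)=1971691, a(11)=6512053, a(12)=21507850, a(13)=71035603; answer 71035603
Part 2: U1 = 71035603; d = 70667; 70667 is prime, so its only divisors are 1 and 70667; sigma = 1 + 70667 = 70668; answer 70668
Part 3: U2 = 70668; c = -22; f(3) = -1*(-44) + 1*(34) + 3*(-22) = 12; iterating: f(3)=12, f(4)=46, f(5)=-166, f(6)=248, f(7)=-276, f(8)=26, f(9)=442, f(10)=-1244, f(11)=1764, f(12)=-1682, f(13)=-286; answer -286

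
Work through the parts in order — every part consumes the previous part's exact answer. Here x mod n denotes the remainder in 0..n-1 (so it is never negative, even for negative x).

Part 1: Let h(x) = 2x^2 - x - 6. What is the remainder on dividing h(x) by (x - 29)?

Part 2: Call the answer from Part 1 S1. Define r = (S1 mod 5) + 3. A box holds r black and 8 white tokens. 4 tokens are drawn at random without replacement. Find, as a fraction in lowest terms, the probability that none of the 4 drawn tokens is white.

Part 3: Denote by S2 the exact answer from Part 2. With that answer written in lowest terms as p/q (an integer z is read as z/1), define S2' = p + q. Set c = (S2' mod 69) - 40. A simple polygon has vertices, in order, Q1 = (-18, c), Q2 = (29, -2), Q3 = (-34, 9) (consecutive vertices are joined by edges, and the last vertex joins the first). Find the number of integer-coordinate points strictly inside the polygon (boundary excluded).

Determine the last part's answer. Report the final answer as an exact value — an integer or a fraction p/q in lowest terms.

1266

Part 1: remainder = value at the root: 2*(29)^2 - 1*(29)^1 - 6 = (1682) + (-29) + (-6) = 1647; answer 1647
Part 2: S1 = 1647; r = 5; total draws C(13,4) = 715; favorable C(5,4) = 5; P = 1/143; answer 1/143
Part 3: S2 = 1/143; threaded value p + q = 144; c = -34; cross terms: (-18*-2 - 29*-34)=1022, (29*9 - -34*-2)=193, (-34*-34 - -18*9)=1318; twice the area = |2533| = 2533; area = 2533/2; boundary points = 1 + 1 + 1 = 3; strictly interior points = area - boundary/2 + 1 = 1266; answer 1266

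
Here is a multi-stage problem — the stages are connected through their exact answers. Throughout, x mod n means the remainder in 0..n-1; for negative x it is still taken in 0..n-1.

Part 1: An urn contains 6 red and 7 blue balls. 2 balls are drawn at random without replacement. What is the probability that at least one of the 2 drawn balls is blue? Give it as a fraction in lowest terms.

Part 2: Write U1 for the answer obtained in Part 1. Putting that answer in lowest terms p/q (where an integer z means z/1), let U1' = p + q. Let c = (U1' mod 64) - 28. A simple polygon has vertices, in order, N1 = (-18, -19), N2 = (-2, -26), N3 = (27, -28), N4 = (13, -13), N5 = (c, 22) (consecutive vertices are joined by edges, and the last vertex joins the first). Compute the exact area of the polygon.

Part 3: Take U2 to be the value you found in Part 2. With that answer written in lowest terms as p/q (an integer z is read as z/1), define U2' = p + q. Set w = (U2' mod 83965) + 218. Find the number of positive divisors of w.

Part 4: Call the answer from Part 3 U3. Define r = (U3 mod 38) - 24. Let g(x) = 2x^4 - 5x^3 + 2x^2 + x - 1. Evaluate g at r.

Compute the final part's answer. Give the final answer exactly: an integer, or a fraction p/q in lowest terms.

50387

Part 1: total draws C(13,2) = 78; complement C(6,2) = 15; favorable 78 - 15 = 63; P = 21/26; answer 21/26
Part 2: U1 = 21/26; threaded value p + q = 47; c = 19; cross terms: (-18*-26 - -2*-19)=430, (-2*-28 - 27*-26)=758, (27*-13 - 13*-28)=13, (13*22 - 19*-13)=533, (19*-19 - -18*22)=35; twice the area = |1769| = 1769; area = 1769/2; answer 1769/2
Part 3: U2 = 1769/2; threaded value p + q = 1771; w = 1989; 1989 = 3^2 * 13 * 17; number of divisors = (2+1) * (1+1) * (1+1) = 12; answer 12
Part 4: U3 = 12; r = -12; 2*(-12)^4 - 5*(-12)^3 + 2*(-12)^2 + 1*(-12)^1 - 1 = (41472) + (8640) + (288) + (-12) + (-1) = 50387; answer 50387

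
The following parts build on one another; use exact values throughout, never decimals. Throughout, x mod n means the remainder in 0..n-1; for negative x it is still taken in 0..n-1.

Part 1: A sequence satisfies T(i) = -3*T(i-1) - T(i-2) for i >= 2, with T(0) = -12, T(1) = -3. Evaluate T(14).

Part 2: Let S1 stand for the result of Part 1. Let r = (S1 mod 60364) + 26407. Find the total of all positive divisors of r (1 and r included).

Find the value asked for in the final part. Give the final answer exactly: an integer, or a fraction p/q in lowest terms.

194400

Part 1: T(2) = -3*(-3) - 1*(-12) = 21; iterating: T(2)=21, T(3)=-60, T(4)=159, T(5)=-417, T(6)=1092, T(7)=-2859, T(8)=7485, T(9)=-19596, T(10)=51303, T(11)=-134313, T(12)=351636, T(13)=-920595, T(14)=2410149; answer 2410149
Part 2: S1 = 2410149; r = 82360; 82360 = 2^3 * 5 * 29 * 71; sigma = (1 + 2 + 4 + 8) * (1 + 5) * (1 + 29) * (1 + 71) = 15 * 6 * 30 * 72 = 194400; answer 194400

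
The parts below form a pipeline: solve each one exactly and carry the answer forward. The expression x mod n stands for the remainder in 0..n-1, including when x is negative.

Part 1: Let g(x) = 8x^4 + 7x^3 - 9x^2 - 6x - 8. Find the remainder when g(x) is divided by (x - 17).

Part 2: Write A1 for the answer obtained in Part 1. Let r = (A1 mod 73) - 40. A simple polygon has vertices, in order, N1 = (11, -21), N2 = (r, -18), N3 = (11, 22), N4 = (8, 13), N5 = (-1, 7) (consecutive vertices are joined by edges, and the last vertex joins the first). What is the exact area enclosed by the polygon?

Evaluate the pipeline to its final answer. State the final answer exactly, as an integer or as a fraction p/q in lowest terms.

Part 1: remainder = value at the root: 8*(17)^4 + 7*(17)^3 - 9*(17)^2 - 6*(17)^1 - 8 = (668168) + (34391) + (-2601) + (-102) + (-8) = 699848; answer 699848
Part 2: A1 = 699848; r = 30; cross terms: (11*-18 - 30*-21)=432, (30*22 - 11*-18)=858, (11*13 - 8*22)=-33, (8*7 - -1*13)=69, (-1*-21 - 11*7)=-56; twice the area = |1270| = 1270; area = 635; answer 635

635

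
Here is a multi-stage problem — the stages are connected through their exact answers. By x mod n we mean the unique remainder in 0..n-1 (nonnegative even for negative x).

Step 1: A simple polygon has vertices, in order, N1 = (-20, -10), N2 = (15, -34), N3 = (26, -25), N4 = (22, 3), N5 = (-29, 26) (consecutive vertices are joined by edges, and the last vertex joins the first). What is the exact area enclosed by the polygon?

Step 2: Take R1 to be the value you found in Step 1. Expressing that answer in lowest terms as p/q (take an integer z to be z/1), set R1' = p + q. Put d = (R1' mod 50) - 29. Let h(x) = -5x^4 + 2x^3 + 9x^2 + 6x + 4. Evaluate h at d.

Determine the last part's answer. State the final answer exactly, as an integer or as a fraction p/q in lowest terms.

-51156

Step 1: cross terms: (-20*-34 - 15*-10)=830, (15*-25 - 26*-34)=509, (26*3 - 22*-25)=628, (22*26 - -29*3)=659, (-29*-10 - -20*26)=810; twice the area = |3436| = 3436; area = 1718; answer 1718
Step 2: R1 = 1718; threaded value p + q = 1719; d = -10; -5*(-10)^4 + 2*(-10)^3 + 9*(-10)^2 + 6*(-10)^1 + 4 = (-50000) + (-2000) + (900) + (-60) + (4) = -51156; answer -51156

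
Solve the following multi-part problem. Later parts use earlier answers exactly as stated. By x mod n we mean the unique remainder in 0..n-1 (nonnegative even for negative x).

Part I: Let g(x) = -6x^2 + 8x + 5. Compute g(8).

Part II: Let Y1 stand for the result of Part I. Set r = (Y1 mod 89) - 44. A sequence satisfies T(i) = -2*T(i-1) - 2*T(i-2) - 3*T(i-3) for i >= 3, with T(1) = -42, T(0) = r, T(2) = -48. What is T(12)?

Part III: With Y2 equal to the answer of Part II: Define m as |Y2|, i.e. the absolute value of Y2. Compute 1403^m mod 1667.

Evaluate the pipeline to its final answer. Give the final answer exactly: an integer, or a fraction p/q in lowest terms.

490

Part I: -6*(8)^2 + 8*(8)^1 + 5 = (-384) + (64) + (5) = -315; answer -315
Part II: Y1 = -315; r = -3; T(3) = -2*(-48) - 2*(-42) - 3*(-3) = 189; iterating: T(3)=189, T(4)=-156, T(5)=78, T(6)=-411, T(7)=1134, T(8)=-1680, T(9)=2325, T(10)=-4692, T(11)=9774, T(12)=-17139; answer -17139
Part III: Y2 = -17139; m = 17139; squarings mod 1667: 1403^1=1403, 1403^2=1349, 1403^4=1104, 1403^8=239, 1403^16=443, 1403^32=1210, 1403^64=474, 1403^128=1298, 1403^256=1134, 1403^512=699, 1403^1024=170, 1403^2048=561, 1403^4096=1325, 1403^8192=274, 1403^16384=61; 1403^17139 = 1403^1 * 1403^2 * 1403^16 * 1403^32 * 1403^64 * 1403^128 * 1403^512 * 1403^16384 = 490 (mod 1667); answer 490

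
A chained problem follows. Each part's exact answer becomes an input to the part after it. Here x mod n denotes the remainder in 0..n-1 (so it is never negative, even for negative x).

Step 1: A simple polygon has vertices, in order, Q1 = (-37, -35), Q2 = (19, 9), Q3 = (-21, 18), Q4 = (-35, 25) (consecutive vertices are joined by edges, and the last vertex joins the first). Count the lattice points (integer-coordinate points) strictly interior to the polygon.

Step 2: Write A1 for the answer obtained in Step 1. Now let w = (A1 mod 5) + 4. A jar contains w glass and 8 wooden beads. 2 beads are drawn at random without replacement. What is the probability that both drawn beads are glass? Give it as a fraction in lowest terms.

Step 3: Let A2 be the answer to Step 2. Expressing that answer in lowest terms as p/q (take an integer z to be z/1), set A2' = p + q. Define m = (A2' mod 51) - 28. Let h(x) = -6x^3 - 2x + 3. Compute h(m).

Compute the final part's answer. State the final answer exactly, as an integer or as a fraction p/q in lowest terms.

63935

Step 1: cross terms: (-37*9 - 19*-35)=332, (19*18 - -21*9)=531, (-21*25 - -35*18)=105, (-35*-35 - -37*25)=2150; twice the area = |3118| = 3118; area = 1559; boundary points = 4 + 1 + 7 + 2 = 14; strictly interior points = area - boundary/2 + 1 = 1553; answer 1553
Step 2: A1 = 1553; w = 7; total draws C(15,2) = 105; favorable C(7,2) = 21; P = 1/5; answer 1/5
Step 3: A2 = 1/5; threaded value p + q = 6; m = -22; -6*(-22)^3 - 2*(-22)^1 + 3 = (63888) + (44) + (3) = 63935; answer 63935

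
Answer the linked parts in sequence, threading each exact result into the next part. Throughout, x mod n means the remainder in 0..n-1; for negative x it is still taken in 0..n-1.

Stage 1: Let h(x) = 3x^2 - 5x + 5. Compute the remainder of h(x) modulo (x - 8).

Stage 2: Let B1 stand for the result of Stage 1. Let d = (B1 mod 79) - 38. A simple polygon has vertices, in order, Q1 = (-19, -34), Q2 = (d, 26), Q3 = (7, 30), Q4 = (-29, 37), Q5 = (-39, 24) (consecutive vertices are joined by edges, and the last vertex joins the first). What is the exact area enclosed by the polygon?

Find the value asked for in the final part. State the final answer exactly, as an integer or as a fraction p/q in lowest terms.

Stage 1: remainder = value at the root: 3*(8)^2 - 5*(8)^1 + 5 = (192) + (-40) + (5) = 157; answer 157
Stage 2: B1 = 157; d = 40; cross terms: (-19*26 - 40*-34)=866, (40*30 - 7*26)=1018, (7*37 - -29*30)=1129, (-29*24 - -39*37)=747, (-39*-34 - -19*24)=1782; twice the area = |5542| = 5542; area = 2771; answer 2771

2771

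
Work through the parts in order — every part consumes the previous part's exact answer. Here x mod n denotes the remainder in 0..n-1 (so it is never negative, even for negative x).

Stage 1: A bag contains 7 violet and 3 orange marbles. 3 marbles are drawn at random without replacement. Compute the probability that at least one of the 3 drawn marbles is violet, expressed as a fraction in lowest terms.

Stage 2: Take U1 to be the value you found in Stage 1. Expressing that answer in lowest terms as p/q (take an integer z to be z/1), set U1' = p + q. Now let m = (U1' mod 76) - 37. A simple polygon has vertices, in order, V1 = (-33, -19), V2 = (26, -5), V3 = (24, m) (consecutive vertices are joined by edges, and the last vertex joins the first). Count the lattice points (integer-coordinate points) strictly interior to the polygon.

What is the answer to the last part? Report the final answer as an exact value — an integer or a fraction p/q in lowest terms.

Stage 1: total draws C(10,3) = 120; complement C(3,3) = 1; favorable 120 - 1 = 119; P = 119/120; answer 119/120
Stage 2: U1 = 119/120; threaded value p + q = 239; m = -26; cross terms: (-33*-5 - 26*-19)=659, (26*-26 - 24*-5)=-556, (24*-19 - -33*-26)=-1314; twice the area = |-1211| = 1211; area = 1211/2; boundary points = 1 + 1 + 1 = 3; strictly interior points = area - boundary/2 + 1 = 605; answer 605

605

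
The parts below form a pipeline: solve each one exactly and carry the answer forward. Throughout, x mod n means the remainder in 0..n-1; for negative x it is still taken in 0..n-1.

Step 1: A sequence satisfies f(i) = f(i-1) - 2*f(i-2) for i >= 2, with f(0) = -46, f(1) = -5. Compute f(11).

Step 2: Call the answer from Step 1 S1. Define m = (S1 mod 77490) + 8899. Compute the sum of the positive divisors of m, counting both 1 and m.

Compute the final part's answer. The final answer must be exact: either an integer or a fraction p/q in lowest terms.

Step 1: f(2) = 1*(-5) - 2*(-46) = 87; iterating: f(2)=87, f(3)=97, f(4)=-77, f(5)=-271, f(6)=-117, f(7)=425, f(8)=659, f(9)=-191, f(10)=-1509, f(11)=-1127; answer -1127
Step 2: S1 = -1127; m = 85262; 85262 = 2 * 89 * 479; sigma = (1 + 2) * (1 + 89) * (1 + 479) = 3 * 90 * 480 = 129600; answer 129600

129600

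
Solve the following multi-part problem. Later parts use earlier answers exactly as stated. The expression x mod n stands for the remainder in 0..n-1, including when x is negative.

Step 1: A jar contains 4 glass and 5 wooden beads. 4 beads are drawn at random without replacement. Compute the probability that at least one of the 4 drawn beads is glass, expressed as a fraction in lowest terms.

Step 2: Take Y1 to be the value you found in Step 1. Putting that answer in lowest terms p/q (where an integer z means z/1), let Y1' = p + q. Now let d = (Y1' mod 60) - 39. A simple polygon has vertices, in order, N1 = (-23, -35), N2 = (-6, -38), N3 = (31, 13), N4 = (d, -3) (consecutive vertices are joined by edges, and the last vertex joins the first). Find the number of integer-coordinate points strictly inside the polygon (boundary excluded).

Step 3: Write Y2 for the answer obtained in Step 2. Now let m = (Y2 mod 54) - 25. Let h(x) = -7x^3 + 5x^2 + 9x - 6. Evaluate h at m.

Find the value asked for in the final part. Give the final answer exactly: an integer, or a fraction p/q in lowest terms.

Step 1: total draws C(9,4) = 126; complement C(5,4) = 5; favorable 126 - 5 = 121; P = 121/126; answer 121/126
Step 2: Y1 = 121/126; threaded value p + q = 247; d = -32; cross terms: (-23*-38 - -6*-35)=664, (-6*13 - 31*-38)=1100, (31*-3 - -32*13)=323, (-32*-35 - -23*-3)=1051; twice the area = |3138| = 3138; area = 1569; boundary points = 1 + 1 + 1 + 1 = 4; strictly interior points = area - boundary/2 + 1 = 1568; answer 1568
Step 3: Y2 = 1568; m = -23; -7*(-23)^3 + 5*(-23)^2 + 9*(-23)^1 - 6 = (85169) + (2645) + (-207) + (-6) = 87601; answer 87601

87601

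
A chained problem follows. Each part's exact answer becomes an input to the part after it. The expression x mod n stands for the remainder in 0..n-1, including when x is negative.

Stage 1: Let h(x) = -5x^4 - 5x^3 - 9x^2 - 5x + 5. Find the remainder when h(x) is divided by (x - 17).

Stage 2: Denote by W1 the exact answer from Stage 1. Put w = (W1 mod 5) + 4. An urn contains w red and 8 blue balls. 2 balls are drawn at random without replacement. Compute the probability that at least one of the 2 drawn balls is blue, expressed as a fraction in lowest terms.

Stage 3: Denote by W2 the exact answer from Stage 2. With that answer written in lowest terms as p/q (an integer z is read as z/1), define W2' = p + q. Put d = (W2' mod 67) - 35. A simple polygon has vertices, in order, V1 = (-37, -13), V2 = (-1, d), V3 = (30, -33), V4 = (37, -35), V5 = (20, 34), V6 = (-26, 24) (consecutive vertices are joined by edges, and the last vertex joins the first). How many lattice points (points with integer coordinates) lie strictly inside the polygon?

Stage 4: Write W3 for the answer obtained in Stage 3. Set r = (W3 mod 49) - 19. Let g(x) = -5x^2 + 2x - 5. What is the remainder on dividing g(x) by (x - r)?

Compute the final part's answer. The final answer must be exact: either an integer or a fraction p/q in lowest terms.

Stage 1: remainder = value at the root: -5*(17)^4 - 5*(17)^3 - 9*(17)^2 - 5*(17)^1 + 5 = (-417605) + (-24565) + (-2601) + (-85) + (5) = -444851; answer -444851
Stage 2: W1 = -444851; w = 8; total draws C(16,2) = 120; complement C(8,2) = 28; favorable 120 - 28 = 92; P = 23/30; answer 23/30
Stage 3: W2 = 23/30; threaded value p + q = 53; d = 18; cross terms: (-37*18 - -1*-13)=-679, (-1*-33 - 30*18)=-507, (30*-35 - 37*-33)=171, (37*34 - 20*-35)=1958, (20*24 - -26*34)=1364, (-26*-13 - -37*24)=1226; twice the area = |3533| = 3533; area = 3533/2; boundary points = 1 + 1 + 1 + 1 + 2 + 1 = 7; strictly interior points = area - boundary/2 + 1 = 1764; answer 1764
Stage 4: W3 = 1764; r = -19; remainder = value at the root: -5*(-19)^2 + 2*(-19)^1 - 5 = (-1805) + (-38) + (-5) = -1848; answer -1848

-1848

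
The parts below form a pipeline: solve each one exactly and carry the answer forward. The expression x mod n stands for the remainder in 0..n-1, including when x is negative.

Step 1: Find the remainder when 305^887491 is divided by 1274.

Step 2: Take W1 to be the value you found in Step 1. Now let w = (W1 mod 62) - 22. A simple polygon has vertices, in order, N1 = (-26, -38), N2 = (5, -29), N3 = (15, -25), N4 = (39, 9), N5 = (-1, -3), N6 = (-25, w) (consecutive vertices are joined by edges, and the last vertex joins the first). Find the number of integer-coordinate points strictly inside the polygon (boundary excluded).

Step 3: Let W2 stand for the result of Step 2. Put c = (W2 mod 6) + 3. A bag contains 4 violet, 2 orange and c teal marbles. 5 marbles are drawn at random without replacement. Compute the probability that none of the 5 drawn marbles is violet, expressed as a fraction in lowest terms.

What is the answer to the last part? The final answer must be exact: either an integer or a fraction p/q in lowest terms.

1/126

Step 1: squarings mod 1274: 305^1=305, 305^2=23, 305^4=529, 305^8=835, 305^16=347, 305^32=653, 305^64=893, 305^128=1199, 305^256=529, 305^512=835, 305^1024=347, 305^2048=653, 305^4096=893, 305^8192=1199, 305^16384=529, 305^32768=835, 305^65536=347, 305^131072=653, 305^262144=893, 305^524288=1199; 305^887491 = 305^1 * 305^2 * 305^64 * 305^128 * 305^512 * 305^2048 * 305^32768 * 305^65536 * 305^262144 * 305^524288 = 683 (mod 1274); answer 683
Step 2: W1 = 683; w = -21; cross terms: (-26*-29 - 5*-38)=944, (5*-25 - 15*-29)=310, (15*9 - 39*-25)=1110, (39*-3 - -1*9)=-108, (-1*-21 - -25*-3)=-54, (-25*-38 - -26*-21)=404; twice the area = |2606| = 2606; area = 1303; boundary points = 1 + 2 + 2 + 4 + 6 + 1 = 16; strictly interior points = area - boundary/2 + 1 = 1296; answer 1296
Step 3: W2 = 1296; c = 3; total draws C(9,5) = 126; favorable C(5,5) = 1; P = 1/126; answer 1/126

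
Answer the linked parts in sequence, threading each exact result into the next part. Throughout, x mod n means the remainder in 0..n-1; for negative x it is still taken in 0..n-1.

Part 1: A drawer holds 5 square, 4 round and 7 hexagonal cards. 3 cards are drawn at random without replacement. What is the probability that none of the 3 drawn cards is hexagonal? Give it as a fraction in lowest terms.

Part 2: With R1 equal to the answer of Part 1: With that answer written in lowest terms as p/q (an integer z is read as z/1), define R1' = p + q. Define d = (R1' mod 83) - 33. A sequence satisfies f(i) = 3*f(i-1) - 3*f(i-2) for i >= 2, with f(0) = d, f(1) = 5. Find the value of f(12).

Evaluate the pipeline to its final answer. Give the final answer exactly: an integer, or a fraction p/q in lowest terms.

Part 1: total draws C(16,3) = 560; favorable C(9,3) = 84; P = 3/20; answer 3/20
Part 2: R1 = 3/20; threaded value p + q = 23; d = -10; f(2) = 3*(5) - 3*(-10) = 45; iterating: f(2)=45, f(3)=120, f(4)=225, f(5)=315, f(6)=270, f(7)=-135, f(8)=-1215, f(9)=-3240, f(10)=-6075, f(11)=-8505, f(12)=-7290; answer -7290

-7290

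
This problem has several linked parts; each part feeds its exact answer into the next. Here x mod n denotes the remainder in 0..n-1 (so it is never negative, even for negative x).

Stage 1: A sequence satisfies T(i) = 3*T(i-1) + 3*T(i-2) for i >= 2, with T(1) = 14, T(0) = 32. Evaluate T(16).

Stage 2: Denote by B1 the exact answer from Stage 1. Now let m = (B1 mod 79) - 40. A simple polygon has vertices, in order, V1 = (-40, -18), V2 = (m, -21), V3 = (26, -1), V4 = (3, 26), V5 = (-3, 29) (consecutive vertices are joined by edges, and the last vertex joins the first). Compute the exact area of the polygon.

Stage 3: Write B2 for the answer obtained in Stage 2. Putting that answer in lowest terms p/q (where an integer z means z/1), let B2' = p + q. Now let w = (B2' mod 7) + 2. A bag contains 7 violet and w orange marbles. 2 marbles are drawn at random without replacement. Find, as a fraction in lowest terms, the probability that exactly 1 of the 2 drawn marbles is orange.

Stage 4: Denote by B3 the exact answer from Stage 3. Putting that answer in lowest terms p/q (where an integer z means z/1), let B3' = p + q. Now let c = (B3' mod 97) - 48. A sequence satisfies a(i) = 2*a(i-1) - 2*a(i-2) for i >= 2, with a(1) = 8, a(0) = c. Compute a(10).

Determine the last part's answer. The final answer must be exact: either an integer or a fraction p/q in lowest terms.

1152

Stage 1: T(2) = 3*(14) + 3*(32) = 138; iterating: T(2)=138, T(3)=456, T(4)=1782, T(5)=6714, T(6)=25488, T(7)=96606, T(8)=366282, T(9)=1388664, T(10)=5264838, T(11)=19960506, T(12)=75676032, T(13)=286909614, T(14)=1087756938, T(15)=4123999656, T(16)=15635269782; answer 15635269782
Stage 2: B1 = 15635269782; m = -11; cross terms: (-40*-21 - -11*-18)=642, (-11*-1 - 26*-21)=557, (26*26 - 3*-1)=679, (3*29 - -3*26)=165, (-3*-18 - -40*29)=1214; twice the area = |3257| = 3257; area = 3257/2; answer 3257/2
Stage 3: B2 = 3257/2; threaded value p + q = 3259; w = 6; total draws C(13,2) = 78; favorable C(6,1)*C(7,1) = 42; P = 7/13; answer 7/13
Stage 4: B3 = 7/13; threaded value p + q = 20; c = -28; a(2) = 2*(8) - 2*(-28) = 72; iterating: a(2)=72, a(3)=128, a(4)=112, a(5)=-32, a(6)=-288, a(7)=-512, a(8)=-448, a(9)=128, a(10)=1152; answer 1152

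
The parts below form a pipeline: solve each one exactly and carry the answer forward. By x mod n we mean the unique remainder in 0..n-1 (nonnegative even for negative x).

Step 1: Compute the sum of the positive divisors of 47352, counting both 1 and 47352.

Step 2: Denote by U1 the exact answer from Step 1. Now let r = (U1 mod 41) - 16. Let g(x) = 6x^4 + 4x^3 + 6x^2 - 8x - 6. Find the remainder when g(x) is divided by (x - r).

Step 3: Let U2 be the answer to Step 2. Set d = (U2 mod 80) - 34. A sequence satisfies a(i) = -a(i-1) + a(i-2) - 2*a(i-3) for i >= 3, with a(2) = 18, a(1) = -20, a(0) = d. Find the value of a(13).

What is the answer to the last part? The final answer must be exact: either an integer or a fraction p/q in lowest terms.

Step 1: 47352 = 2^3 * 3 * 1973; sigma = (1 + 2 + 4 + 8) * (1 + 3) * (1 + 1973) = 15 * 4 * 1974 = 118440; answer 118440
Step 2: U1 = 118440; r = 16; remainder = value at the root: 6*(16)^4 + 4*(16)^3 + 6*(16)^2 - 8*(16)^1 - 6 = (393216) + (16384) + (1536) + (-128) + (-6) = 411002; answer 411002
Step 3: U2 = 411002; d = 8; a(3) = -1*(18) + 1*(-20) - 2*(8) = -54; iterating: a(3)=-54, a(4)=112, a(5)=-202, a(6)=422, a(7)=-848, a(8)=1674, a(9)=-3366, a(10)=6736, a(11)=-13450, a(12)=26918, a(13)=-53840; answer -53840

-53840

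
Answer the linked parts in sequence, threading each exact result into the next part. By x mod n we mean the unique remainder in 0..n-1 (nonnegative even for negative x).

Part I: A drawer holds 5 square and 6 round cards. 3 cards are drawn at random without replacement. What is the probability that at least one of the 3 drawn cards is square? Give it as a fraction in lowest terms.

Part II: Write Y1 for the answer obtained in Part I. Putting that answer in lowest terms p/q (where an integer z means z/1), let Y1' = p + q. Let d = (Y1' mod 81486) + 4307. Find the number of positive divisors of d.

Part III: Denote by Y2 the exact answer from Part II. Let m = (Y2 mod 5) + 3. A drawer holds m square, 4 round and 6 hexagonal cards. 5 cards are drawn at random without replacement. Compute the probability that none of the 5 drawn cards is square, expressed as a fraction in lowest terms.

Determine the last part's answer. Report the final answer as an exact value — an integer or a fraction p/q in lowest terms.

Part I: total draws C(11,3) = 165; complement C(6,3) = 20; favorable 165 - 20 = 145; P = 29/33; answer 29/33
Part II: Y1 = 29/33; threaded value p + q = 62; d = 4369; 4369 = 17 * 257; number of divisors = (1+1) * (1+1) = 4; answer 4
Part III: Y2 = 4; m = 7; total draws C(17,5) = 6188; favorable C(10,5) = 252; P = 9/221; answer 9/221

9/221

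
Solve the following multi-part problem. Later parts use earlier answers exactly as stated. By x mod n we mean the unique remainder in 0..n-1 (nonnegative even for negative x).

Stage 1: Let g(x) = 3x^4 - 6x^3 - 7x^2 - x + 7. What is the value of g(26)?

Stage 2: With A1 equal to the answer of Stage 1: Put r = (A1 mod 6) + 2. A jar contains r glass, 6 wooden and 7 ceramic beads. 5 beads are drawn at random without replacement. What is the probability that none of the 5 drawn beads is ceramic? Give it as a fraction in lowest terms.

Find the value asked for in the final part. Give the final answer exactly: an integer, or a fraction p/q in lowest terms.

Stage 1: 3*(26)^4 - 6*(26)^3 - 7*(26)^2 - 1*(26)^1 + 7 = (1370928) + (-105456) + (-4732) + (-26) + (7) = 1260721; answer 1260721
Stage 2: A1 = 1260721; r = 3; total draws C(16,5) = 4368; favorable C(9,5) = 126; P = 3/104; answer 3/104

3/104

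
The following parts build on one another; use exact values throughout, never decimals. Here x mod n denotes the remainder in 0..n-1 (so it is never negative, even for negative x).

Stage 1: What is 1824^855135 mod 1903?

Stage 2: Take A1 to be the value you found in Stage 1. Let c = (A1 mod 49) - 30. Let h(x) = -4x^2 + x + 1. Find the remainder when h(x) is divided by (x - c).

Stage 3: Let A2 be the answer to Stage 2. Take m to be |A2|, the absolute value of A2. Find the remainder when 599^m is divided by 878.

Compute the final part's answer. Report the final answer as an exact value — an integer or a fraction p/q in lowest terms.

321

Stage 1: squarings mod 1903: 1824^1=1824, 1824^2=532, 1824^4=1380, 1824^8=1400, 1824^16=1813, 1824^32=488, 1824^64=269, 1824^128=47, 1824^256=306, 1824^512=389, 1824^1024=984, 1824^2048=1532, 1824^4096=625, 1824^8192=510, 1824^16384=1292, 1824^32768=333, 1824^65536=515, 1824^131072=708, 1824^262144=775, 1824^524288=1180; 1824^855135 = 1824^1 * 1824^2 * 1824^4 * 1824^8 * 1824^16 * 1824^64 * 1824^1024 * 1824^2048 * 1824^65536 * 1824^262144 * 1824^524288 = 1838 (mod 1903); answer 1838
Stage 2: A1 = 1838; c = -5; remainder = value at the root: -4*(-5)^2 + 1*(-5)^1 + 1 = (-100) + (-5) + (1) = -104; answer -104
Stage 3: A2 = -104; m = 104; squarings mod 878: 599^1=599, 599^2=577, 599^4=167, 599^8=671, 599^16=705, 599^32=77, 599^64=661; 599^104 = 599^8 * 599^32 * 599^64 = 321 (mod 878); answer 321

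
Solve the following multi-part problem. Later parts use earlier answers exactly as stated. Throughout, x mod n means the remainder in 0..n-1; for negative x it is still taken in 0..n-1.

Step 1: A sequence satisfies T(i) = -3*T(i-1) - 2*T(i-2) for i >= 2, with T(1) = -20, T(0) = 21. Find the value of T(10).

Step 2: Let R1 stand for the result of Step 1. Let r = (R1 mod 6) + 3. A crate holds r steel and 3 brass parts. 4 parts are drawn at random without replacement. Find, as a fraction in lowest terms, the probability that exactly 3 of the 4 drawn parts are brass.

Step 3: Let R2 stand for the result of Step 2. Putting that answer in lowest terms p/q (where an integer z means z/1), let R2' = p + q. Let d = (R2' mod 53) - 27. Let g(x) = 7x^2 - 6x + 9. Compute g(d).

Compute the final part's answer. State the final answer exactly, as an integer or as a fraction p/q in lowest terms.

Step 1: T(2) = -3*(-20) - 2*(21) = 18; iterating: T(2)=18, T(3)=-14, T(4)=6, T(5)=10, T(6)=-42, T(7)=106, T(8)=-234, T(9)=490, T(10)=-1002; answer -1002
Step 2: R1 = -1002; r = 3; total draws C(6,4) = 15; favorable C(3,3)*C(3,1) = 3; P = 1/5; answer 1/5
Step 3: R2 = 1/5; threaded value p + q = 6; d = -21; 7*(-21)^2 - 6*(-21)^1 + 9 = (3087) + (126) + (9) = 3222; answer 3222

3222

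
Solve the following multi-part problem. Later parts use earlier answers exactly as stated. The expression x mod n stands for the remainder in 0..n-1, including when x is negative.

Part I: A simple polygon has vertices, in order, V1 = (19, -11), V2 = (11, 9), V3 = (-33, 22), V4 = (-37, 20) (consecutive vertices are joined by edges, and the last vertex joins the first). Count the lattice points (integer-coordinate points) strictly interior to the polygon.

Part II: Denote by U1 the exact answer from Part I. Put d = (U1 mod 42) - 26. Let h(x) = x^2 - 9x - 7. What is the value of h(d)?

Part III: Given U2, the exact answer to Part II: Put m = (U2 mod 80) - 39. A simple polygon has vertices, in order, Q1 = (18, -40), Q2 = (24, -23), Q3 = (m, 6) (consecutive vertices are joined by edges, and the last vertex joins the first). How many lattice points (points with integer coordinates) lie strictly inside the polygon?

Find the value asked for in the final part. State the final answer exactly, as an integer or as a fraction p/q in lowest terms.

Part I: cross terms: (19*9 - 11*-11)=292, (11*22 - -33*9)=539, (-33*20 - -37*22)=154, (-37*-11 - 19*20)=27; twice the area = |1012| = 1012; area = 506; boundary points = 4 + 1 + 2 + 1 = 8; strictly interior points = area - boundary/2 + 1 = 503; answer 503
Part II: U1 = 503; d = 15; 1*(15)^2 - 9*(15)^1 - 7 = (225) + (-135) + (-7) = 83; answer 83
Part III: U2 = 83; m = -36; cross terms: (18*-23 - 24*-40)=546, (24*6 - -36*-23)=-684, (-36*-40 - 18*6)=1332; twice the area = |1194| = 1194; area = 597; boundary points = 1 + 1 + 2 = 4; strictly interior points = area - boundary/2 + 1 = 596; answer 596

596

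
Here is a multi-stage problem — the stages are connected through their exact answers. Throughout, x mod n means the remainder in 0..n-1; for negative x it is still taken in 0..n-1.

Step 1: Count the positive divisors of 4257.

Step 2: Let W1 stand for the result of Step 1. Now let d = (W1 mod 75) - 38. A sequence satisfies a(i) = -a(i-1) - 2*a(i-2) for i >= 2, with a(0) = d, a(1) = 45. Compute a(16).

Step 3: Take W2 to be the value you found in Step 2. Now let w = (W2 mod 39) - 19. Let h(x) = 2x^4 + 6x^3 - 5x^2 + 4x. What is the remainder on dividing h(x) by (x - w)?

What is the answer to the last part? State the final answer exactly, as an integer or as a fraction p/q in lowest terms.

Step 1: 4257 = 3^2 * 11 * 43; number of divisors = (2+1) * (1+1) * (1+1) = 12; answer 12
Step 2: W1 = 12; d = -26; a(2) = -1*(45) - 2*(-26) = 7; iterating: a(2)=7, a(3)=-97, a(4)=83, a(5)=111, a(6)=-277, a(7)=55, a(8)=499, a(9)=-609, a(10)=-389, a(11)=1607, a(12)=-829, a(13)=-2385, a(14)=4043, a(15)=727, a(16)=-8813; answer -8813
Step 3: W2 = -8813; w = -18; remainder = value at the root: 2*(-18)^4 + 6*(-18)^3 - 5*(-18)^2 + 4*(-18)^1 = (209952) + (-34992) + (-1620) + (-72) = 173268; answer 173268

173268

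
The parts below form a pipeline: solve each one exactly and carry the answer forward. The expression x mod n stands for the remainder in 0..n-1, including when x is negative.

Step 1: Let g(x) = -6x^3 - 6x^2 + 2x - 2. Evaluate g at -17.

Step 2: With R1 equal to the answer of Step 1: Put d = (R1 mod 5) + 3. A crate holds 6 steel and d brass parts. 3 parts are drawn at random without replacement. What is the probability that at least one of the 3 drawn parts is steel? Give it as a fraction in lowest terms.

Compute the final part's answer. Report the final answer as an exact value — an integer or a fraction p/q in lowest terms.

10/11

Step 1: -6*(-17)^3 - 6*(-17)^2 + 2*(-17)^1 - 2 = (29478) + (-1734) + (-34) + (-2) = 27708; answer 27708
Step 2: R1 = 27708; d = 6; total draws C(12,3) = 220; complement C(6,3) = 20; favorable 220 - 20 = 200; P = 10/11; answer 10/11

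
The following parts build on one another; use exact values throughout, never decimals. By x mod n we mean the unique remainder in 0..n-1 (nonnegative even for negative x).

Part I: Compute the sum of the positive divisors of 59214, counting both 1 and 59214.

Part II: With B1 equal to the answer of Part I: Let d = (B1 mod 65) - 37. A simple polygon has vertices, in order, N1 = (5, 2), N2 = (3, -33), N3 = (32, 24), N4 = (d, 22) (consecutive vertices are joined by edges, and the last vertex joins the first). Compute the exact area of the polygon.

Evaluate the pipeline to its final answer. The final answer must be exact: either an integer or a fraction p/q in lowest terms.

Part I: 59214 = 2 * 3 * 71 * 139; sigma = (1 + 2) * (1 + 3) * (1 + 71) * (1 + 139) = 3 * 4 * 72 * 140 = 120960; answer 120960
Part II: B1 = 120960; d = 23; cross terms: (5*-33 - 3*2)=-171, (3*24 - 32*-33)=1128, (32*22 - 23*24)=152, (23*2 - 5*22)=-64; twice the area = |1045| = 1045; area = 1045/2; answer 1045/2

1045/2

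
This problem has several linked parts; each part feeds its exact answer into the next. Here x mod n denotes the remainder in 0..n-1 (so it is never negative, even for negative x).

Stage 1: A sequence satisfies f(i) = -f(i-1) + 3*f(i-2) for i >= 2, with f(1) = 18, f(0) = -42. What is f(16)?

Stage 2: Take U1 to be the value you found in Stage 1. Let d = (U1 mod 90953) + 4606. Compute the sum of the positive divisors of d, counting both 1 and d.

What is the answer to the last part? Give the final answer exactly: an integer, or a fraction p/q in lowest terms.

Stage 1: f(2) = -1*(18) + 3*(-42) = -144; iterating: f(2)=-144, f(3)=198, f(4)=-630, f(5)=1224, f(6)=-3114, f(7)=6786, f(8)=-16128, f(9)=36486, f(10)=-84870, f(11)=194328, f(12)=-448938, f(13)=1031922, f(14)=-2378736, f(15)=5474502, f(16)=-12610710; answer -12610710
Stage 2: U1 = -12610710; d = 36363; 36363 = 3 * 17 * 23 * 31; sigma = (1 + 3) * (1 + 17) * (1 + 23) * (1 + 31) = 4 * 18 * 24 * 32 = 55296; answer 55296

55296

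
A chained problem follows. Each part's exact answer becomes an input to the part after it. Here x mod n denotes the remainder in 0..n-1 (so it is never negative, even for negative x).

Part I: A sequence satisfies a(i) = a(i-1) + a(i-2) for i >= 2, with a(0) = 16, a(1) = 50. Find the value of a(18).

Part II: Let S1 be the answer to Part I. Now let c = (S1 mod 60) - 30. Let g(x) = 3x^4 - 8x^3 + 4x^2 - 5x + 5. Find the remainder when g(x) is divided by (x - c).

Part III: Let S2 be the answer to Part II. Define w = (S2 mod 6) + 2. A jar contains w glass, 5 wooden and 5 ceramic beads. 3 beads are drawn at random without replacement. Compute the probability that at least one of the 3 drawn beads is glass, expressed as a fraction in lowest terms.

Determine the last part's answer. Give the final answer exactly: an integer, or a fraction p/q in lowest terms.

14/17

Part I: a(2) = 1*(50) + 1*(16) = 66; iterating: a(2)=66, a(3)=116, a(4)=182, a(5)=298, a(6)=480, a(7)=778, a(8)=1258, a(9)=2036, a(10)=3294, a(11)=5330, a(12)=8624, a(13)=13954, a(14)=22578, a(15)=36532, a(16)=59110, a(17)=95642, a(18)=154752; answer 154752
Part II: S1 = 154752; c = -18; remainder = value at the root: 3*(-18)^4 - 8*(-18)^3 + 4*(-18)^2 - 5*(-18)^1 + 5 = (314928) + (46656) + (1296) + (90) + (5) = 362975; answer 362975
Part III: S2 = 362975; w = 7; total draws C(17,3) = 680; complement C(10,3) = 120; favorable 680 - 120 = 560; P = 14/17; answer 14/17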